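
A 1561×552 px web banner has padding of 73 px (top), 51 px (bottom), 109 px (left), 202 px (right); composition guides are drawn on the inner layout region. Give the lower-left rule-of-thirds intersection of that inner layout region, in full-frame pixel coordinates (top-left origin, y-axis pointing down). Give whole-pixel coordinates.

Content width = 1561 − 109 − 202 = 1250 px; content height = 552 − 73 − 51 = 428 px.
Lower-left is one-third across and two-thirds down within the inner layout region.
x = 109 + 1 × 1250/3 = 109 + 416.67 ≈ 526
y = 73 + 2 × 428/3 = 73 + 285.33 ≈ 358

(526, 358)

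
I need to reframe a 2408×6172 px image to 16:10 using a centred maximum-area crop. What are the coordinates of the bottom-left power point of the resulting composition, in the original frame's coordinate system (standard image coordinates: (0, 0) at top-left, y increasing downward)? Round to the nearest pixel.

x = 803 px, y = 3337 px

2408/6172 < 16/10, so the 16:10 crop keeps the full width 2408 and trims height to 2408 × 10/16 = 1505.00 px.
Top offset = (6172 − 1505.00)/2 = 2333.50 px; left offset = 0.
Bottom-left is one-third across and two-thirds down within the crop:
x = 0.00 + 1 × 2408.00/3 ≈ 803; y = 2333.50 + 2 × 1505.00/3 ≈ 3337.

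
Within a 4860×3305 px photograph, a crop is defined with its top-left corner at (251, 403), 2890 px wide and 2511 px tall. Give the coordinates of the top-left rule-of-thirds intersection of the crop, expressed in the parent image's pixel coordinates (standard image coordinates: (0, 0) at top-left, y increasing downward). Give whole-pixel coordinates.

One third of the crop width 2890 is 963.33 px.
One third of the crop height 2511 is 837.00 px.
The top-left point is one-third across and one-third down within the crop:
x = 251 + 1 × 963.33 ≈ 1214; y = 403 + 1 × 837.00 ≈ 1240.

(1214, 1240)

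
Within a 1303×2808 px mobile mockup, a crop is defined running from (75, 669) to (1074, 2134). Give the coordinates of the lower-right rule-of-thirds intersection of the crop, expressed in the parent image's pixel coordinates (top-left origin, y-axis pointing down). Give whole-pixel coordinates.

Crop width = 1074 − 75 = 999 px; one third is 333.00 px.
Crop height = 2134 − 669 = 1465 px; one third is 488.33 px.
The lower-right point is two-thirds across and two-thirds down within the crop:
x = 75 + 2 × 333.00 ≈ 741; y = 669 + 2 × 488.33 ≈ 1646.

(741, 1646)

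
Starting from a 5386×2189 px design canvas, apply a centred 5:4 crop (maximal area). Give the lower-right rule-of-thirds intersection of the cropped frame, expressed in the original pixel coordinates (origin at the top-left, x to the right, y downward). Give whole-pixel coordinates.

5386/2189 > 5/4, so the 5:4 crop keeps the full height 2189 and trims width to 2189 × 5/4 = 2736.25 px.
Left offset = (5386 − 2736.25)/2 = 1324.88 px; top offset = 0.
Lower-right is two-thirds across and two-thirds down within the crop:
x = 1324.88 + 2 × 2736.25/3 ≈ 3149; y = 0.00 + 2 × 2189.00/3 ≈ 1459.

(3149, 1459)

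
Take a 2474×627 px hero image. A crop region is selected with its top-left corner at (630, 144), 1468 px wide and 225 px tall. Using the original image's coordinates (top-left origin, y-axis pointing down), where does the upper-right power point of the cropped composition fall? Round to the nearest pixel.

One third of the crop width 1468 is 489.33 px.
One third of the crop height 225 is 75.00 px.
The upper-right point is two-thirds across and one-third down within the crop:
x = 630 + 2 × 489.33 ≈ 1609; y = 144 + 1 × 75.00 ≈ 219.

(1609, 219)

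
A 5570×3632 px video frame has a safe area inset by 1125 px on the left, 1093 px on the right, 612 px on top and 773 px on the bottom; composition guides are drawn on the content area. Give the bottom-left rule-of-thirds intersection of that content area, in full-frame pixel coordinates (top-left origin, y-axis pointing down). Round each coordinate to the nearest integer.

(2242, 2110)

Content width = 5570 − 1125 − 1093 = 3352 px; content height = 3632 − 612 − 773 = 2247 px.
Bottom-left is one-third across and two-thirds down within the content area.
x = 1125 + 1 × 3352/3 = 1125 + 1117.33 ≈ 2242
y = 612 + 2 × 2247/3 = 612 + 1498.00 ≈ 2110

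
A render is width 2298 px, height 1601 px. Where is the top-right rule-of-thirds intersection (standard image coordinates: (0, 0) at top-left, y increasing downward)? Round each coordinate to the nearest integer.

The top-right point sits two-thirds of the way across and one-third of the way down.
x = 2 × 2298/3 ≈ 1532; y = 1 × 1601/3 ≈ 534.

x = 1532 px, y = 534 px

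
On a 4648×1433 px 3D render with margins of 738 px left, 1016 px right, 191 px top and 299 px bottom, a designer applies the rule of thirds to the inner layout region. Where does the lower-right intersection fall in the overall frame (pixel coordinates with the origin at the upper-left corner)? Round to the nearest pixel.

x = 2667 px, y = 820 px

Content width = 4648 − 738 − 1016 = 2894 px; content height = 1433 − 191 − 299 = 943 px.
Lower-right is two-thirds across and two-thirds down within the inner layout region.
x = 738 + 2 × 2894/3 = 738 + 1929.33 ≈ 2667
y = 191 + 2 × 943/3 = 191 + 628.67 ≈ 820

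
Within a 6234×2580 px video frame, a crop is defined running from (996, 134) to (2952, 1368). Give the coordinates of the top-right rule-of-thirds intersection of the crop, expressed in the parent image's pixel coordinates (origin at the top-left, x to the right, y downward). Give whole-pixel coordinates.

(2300, 545)

Crop width = 2952 − 996 = 1956 px; one third is 652.00 px.
Crop height = 1368 − 134 = 1234 px; one third is 411.33 px.
The top-right point is two-thirds across and one-third down within the crop:
x = 996 + 2 × 652.00 ≈ 2300; y = 134 + 1 × 411.33 ≈ 545.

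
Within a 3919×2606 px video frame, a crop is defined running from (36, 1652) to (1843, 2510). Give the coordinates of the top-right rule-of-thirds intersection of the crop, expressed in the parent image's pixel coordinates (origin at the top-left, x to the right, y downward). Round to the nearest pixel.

x = 1241 px, y = 1938 px

Crop width = 1843 − 36 = 1807 px; one third is 602.33 px.
Crop height = 2510 − 1652 = 858 px; one third is 286.00 px.
The top-right point is two-thirds across and one-third down within the crop:
x = 36 + 2 × 602.33 ≈ 1241; y = 1652 + 1 × 286.00 ≈ 1938.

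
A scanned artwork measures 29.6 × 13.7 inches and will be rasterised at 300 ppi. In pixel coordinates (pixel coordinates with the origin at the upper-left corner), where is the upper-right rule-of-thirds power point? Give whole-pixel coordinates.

x = 5920 px, y = 1370 px

In pixels the canvas is 29.6 × 300 = 8880 wide and 13.7 × 300 = 4110 tall.
The upper-right point is two-thirds across and one-third down:
x = 2 × 8880/3 ≈ 5920; y = 1 × 4110/3 ≈ 1370.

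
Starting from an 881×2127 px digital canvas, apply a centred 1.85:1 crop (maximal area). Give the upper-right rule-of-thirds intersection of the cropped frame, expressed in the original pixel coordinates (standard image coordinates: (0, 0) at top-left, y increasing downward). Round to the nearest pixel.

881/2127 < 1.85/1, so the 1.85:1 crop keeps the full width 881 and trims height to 881 × 1/1.85 = 476.22 px.
Top offset = (2127 − 476.22)/2 = 825.39 px; left offset = 0.
Upper-right is two-thirds across and one-third down within the crop:
x = 0.00 + 2 × 881.00/3 ≈ 587; y = 825.39 + 1 × 476.22/3 ≈ 984.

(587, 984)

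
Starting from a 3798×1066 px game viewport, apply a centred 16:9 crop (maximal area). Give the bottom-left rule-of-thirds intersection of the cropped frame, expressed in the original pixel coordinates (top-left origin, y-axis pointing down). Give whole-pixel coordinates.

3798/1066 > 16/9, so the 16:9 crop keeps the full height 1066 and trims width to 1066 × 16/9 = 1895.11 px.
Left offset = (3798 − 1895.11)/2 = 951.44 px; top offset = 0.
Bottom-left is one-third across and two-thirds down within the crop:
x = 951.44 + 1 × 1895.11/3 ≈ 1583; y = 0.00 + 2 × 1066.00/3 ≈ 711.

x = 1583 px, y = 711 px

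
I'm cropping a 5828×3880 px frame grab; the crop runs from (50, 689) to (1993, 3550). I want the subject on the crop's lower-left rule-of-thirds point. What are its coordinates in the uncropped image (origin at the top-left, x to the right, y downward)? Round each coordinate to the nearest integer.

(698, 2596)

Crop width = 1993 − 50 = 1943 px; one third is 647.67 px.
Crop height = 3550 − 689 = 2861 px; one third is 953.67 px.
The lower-left point is one-third across and two-thirds down within the crop:
x = 50 + 1 × 647.67 ≈ 698; y = 689 + 2 × 953.67 ≈ 2596.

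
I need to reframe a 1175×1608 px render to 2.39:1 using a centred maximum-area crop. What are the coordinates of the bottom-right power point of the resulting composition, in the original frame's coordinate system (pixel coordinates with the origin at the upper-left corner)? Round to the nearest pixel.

x = 783 px, y = 886 px

1175/1608 < 2.39/1, so the 2.39:1 crop keeps the full width 1175 and trims height to 1175 × 1/2.39 = 491.63 px.
Top offset = (1608 − 491.63)/2 = 558.18 px; left offset = 0.
Bottom-right is two-thirds across and two-thirds down within the crop:
x = 0.00 + 2 × 1175.00/3 ≈ 783; y = 558.18 + 2 × 491.63/3 ≈ 886.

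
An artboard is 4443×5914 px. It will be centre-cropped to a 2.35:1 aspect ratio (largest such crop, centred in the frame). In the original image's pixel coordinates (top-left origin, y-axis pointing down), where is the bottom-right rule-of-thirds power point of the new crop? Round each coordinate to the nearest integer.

(2962, 3272)

4443/5914 < 2.35/1, so the 2.35:1 crop keeps the full width 4443 and trims height to 4443 × 1/2.35 = 1890.64 px.
Top offset = (5914 − 1890.64)/2 = 2011.68 px; left offset = 0.
Bottom-right is two-thirds across and two-thirds down within the crop:
x = 0.00 + 2 × 4443.00/3 ≈ 2962; y = 2011.68 + 2 × 1890.64/3 ≈ 3272.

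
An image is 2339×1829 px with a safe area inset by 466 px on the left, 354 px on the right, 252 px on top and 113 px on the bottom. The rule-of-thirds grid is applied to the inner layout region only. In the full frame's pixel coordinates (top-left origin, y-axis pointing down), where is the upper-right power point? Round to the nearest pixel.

(1479, 740)

Content width = 2339 − 466 − 354 = 1519 px; content height = 1829 − 252 − 113 = 1464 px.
Upper-right is two-thirds across and one-third down within the inner layout region.
x = 466 + 2 × 1519/3 = 466 + 1012.67 ≈ 1479
y = 252 + 1 × 1464/3 = 252 + 488.00 ≈ 740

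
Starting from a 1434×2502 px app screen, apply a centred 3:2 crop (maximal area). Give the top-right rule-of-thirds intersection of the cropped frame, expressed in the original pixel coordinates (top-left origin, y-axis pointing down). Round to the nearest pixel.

x = 956 px, y = 1092 px

1434/2502 < 3/2, so the 3:2 crop keeps the full width 1434 and trims height to 1434 × 2/3 = 956.00 px.
Top offset = (2502 − 956.00)/2 = 773.00 px; left offset = 0.
Top-right is two-thirds across and one-third down within the crop:
x = 0.00 + 2 × 1434.00/3 ≈ 956; y = 773.00 + 1 × 956.00/3 ≈ 1092.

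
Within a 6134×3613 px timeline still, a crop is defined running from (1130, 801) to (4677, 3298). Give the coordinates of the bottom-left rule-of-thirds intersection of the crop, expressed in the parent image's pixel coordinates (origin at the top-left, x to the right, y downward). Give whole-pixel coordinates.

Crop width = 4677 − 1130 = 3547 px; one third is 1182.33 px.
Crop height = 3298 − 801 = 2497 px; one third is 832.33 px.
The bottom-left point is one-third across and two-thirds down within the crop:
x = 1130 + 1 × 1182.33 ≈ 2312; y = 801 + 2 × 832.33 ≈ 2466.

x = 2312 px, y = 2466 px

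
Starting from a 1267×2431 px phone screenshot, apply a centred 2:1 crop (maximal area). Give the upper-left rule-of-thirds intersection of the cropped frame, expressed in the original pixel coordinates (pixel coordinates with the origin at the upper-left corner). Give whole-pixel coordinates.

1267/2431 < 2/1, so the 2:1 crop keeps the full width 1267 and trims height to 1267 × 1/2 = 633.50 px.
Top offset = (2431 − 633.50)/2 = 898.75 px; left offset = 0.
Upper-left is one-third across and one-third down within the crop:
x = 0.00 + 1 × 1267.00/3 ≈ 422; y = 898.75 + 1 × 633.50/3 ≈ 1110.

(422, 1110)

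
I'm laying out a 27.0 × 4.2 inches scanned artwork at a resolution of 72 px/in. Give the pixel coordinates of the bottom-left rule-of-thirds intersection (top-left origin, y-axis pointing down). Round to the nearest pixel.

(648, 202)

In pixels the canvas is 27.0 × 72 = 1944 wide and 4.2 × 72 = 302.4 tall.
The bottom-left point is one-third across and two-thirds down:
x = 1 × 1944/3 ≈ 648; y = 2 × 302.4/3 ≈ 202.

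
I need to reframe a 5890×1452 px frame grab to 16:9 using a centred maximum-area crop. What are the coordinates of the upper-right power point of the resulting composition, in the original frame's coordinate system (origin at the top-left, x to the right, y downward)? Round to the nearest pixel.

5890/1452 > 16/9, so the 16:9 crop keeps the full height 1452 and trims width to 1452 × 16/9 = 2581.33 px.
Left offset = (5890 − 2581.33)/2 = 1654.33 px; top offset = 0.
Upper-right is two-thirds across and one-third down within the crop:
x = 1654.33 + 2 × 2581.33/3 ≈ 3375; y = 0.00 + 1 × 1452.00/3 ≈ 484.

x = 3375 px, y = 484 px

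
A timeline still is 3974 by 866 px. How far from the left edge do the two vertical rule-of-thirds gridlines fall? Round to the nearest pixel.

x = 1325 px and x = 2649 px

3974 / 3 = 1324.67, so the vertical lines sit at one and two thirds of 3974.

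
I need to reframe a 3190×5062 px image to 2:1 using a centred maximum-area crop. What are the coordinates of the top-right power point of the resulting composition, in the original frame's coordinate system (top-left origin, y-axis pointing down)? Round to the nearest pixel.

x = 2127 px, y = 2265 px

3190/5062 < 2/1, so the 2:1 crop keeps the full width 3190 and trims height to 3190 × 1/2 = 1595.00 px.
Top offset = (5062 − 1595.00)/2 = 1733.50 px; left offset = 0.
Top-right is two-thirds across and one-third down within the crop:
x = 0.00 + 2 × 3190.00/3 ≈ 2127; y = 1733.50 + 1 × 1595.00/3 ≈ 2265.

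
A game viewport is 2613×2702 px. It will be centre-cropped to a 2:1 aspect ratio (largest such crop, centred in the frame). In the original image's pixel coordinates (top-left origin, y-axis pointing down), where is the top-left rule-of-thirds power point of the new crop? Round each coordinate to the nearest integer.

2613/2702 < 2/1, so the 2:1 crop keeps the full width 2613 and trims height to 2613 × 1/2 = 1306.50 px.
Top offset = (2702 − 1306.50)/2 = 697.75 px; left offset = 0.
Top-left is one-third across and one-third down within the crop:
x = 0.00 + 1 × 2613.00/3 ≈ 871; y = 697.75 + 1 × 1306.50/3 ≈ 1133.

x = 871 px, y = 1133 px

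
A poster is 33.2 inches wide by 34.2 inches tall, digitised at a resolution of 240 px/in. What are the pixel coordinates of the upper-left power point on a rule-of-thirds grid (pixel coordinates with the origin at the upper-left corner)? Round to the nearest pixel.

x = 2656 px, y = 2736 px

In pixels the canvas is 33.2 × 240 = 7968 wide and 34.2 × 240 = 8208 tall.
The upper-left point is one-third across and one-third down:
x = 1 × 7968/3 ≈ 2656; y = 1 × 8208/3 ≈ 2736.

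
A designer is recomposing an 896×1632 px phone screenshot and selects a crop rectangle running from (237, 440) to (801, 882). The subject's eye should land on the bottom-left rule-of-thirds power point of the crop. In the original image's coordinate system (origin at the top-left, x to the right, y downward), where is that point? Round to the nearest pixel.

(425, 735)

Crop width = 801 − 237 = 564 px; one third is 188.00 px.
Crop height = 882 − 440 = 442 px; one third is 147.33 px.
The bottom-left point is one-third across and two-thirds down within the crop:
x = 237 + 1 × 188.00 ≈ 425; y = 440 + 2 × 147.33 ≈ 735.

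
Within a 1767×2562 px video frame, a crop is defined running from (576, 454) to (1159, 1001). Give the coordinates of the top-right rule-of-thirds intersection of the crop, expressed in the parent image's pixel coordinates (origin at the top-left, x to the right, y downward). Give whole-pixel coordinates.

x = 965 px, y = 636 px

Crop width = 1159 − 576 = 583 px; one third is 194.33 px.
Crop height = 1001 − 454 = 547 px; one third is 182.33 px.
The top-right point is two-thirds across and one-third down within the crop:
x = 576 + 2 × 194.33 ≈ 965; y = 454 + 1 × 182.33 ≈ 636.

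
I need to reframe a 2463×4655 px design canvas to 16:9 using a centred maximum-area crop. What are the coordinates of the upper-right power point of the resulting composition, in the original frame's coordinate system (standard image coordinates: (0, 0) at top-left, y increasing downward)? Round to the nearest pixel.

x = 1642 px, y = 2097 px

2463/4655 < 16/9, so the 16:9 crop keeps the full width 2463 and trims height to 2463 × 9/16 = 1385.44 px.
Top offset = (4655 − 1385.44)/2 = 1634.78 px; left offset = 0.
Upper-right is two-thirds across and one-third down within the crop:
x = 0.00 + 2 × 2463.00/3 ≈ 1642; y = 1634.78 + 1 × 1385.44/3 ≈ 2097.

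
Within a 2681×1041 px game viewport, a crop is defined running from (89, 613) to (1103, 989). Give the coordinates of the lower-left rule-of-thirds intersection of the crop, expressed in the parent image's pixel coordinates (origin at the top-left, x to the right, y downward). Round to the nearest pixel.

x = 427 px, y = 864 px

Crop width = 1103 − 89 = 1014 px; one third is 338.00 px.
Crop height = 989 − 613 = 376 px; one third is 125.33 px.
The lower-left point is one-third across and two-thirds down within the crop:
x = 89 + 1 × 338.00 ≈ 427; y = 613 + 2 × 125.33 ≈ 864.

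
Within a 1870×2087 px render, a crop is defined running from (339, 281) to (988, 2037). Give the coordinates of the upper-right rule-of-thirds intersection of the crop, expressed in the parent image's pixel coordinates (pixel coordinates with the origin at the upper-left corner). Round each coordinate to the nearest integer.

Crop width = 988 − 339 = 649 px; one third is 216.33 px.
Crop height = 2037 − 281 = 1756 px; one third is 585.33 px.
The upper-right point is two-thirds across and one-third down within the crop:
x = 339 + 2 × 216.33 ≈ 772; y = 281 + 1 × 585.33 ≈ 866.

x = 772 px, y = 866 px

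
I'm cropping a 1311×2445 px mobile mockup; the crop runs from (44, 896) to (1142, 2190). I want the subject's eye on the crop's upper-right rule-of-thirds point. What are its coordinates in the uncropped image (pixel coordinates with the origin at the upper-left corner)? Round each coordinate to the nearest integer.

Crop width = 1142 − 44 = 1098 px; one third is 366.00 px.
Crop height = 2190 − 896 = 1294 px; one third is 431.33 px.
The upper-right point is two-thirds across and one-third down within the crop:
x = 44 + 2 × 366.00 ≈ 776; y = 896 + 1 × 431.33 ≈ 1327.

x = 776 px, y = 1327 px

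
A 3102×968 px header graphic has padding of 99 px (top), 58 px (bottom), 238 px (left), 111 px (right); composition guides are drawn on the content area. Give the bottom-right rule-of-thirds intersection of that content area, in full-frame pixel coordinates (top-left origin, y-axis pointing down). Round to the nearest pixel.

x = 2073 px, y = 640 px

Content width = 3102 − 238 − 111 = 2753 px; content height = 968 − 99 − 58 = 811 px.
Bottom-right is two-thirds across and two-thirds down within the content area.
x = 238 + 2 × 2753/3 = 238 + 1835.33 ≈ 2073
y = 99 + 2 × 811/3 = 99 + 540.67 ≈ 640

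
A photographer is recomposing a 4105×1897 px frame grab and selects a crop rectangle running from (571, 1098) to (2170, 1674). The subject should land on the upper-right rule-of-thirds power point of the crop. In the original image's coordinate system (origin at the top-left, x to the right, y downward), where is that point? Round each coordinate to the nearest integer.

x = 1637 px, y = 1290 px

Crop width = 2170 − 571 = 1599 px; one third is 533.00 px.
Crop height = 1674 − 1098 = 576 px; one third is 192.00 px.
The upper-right point is two-thirds across and one-third down within the crop:
x = 571 + 2 × 533.00 ≈ 1637; y = 1098 + 1 × 192.00 ≈ 1290.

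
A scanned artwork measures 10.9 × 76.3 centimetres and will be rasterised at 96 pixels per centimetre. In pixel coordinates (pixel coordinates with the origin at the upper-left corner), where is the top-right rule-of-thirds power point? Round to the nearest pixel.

(698, 2442)

In pixels the canvas is 10.9 × 96 = 1046.4 wide and 76.3 × 96 = 7324.8 tall.
The top-right point is two-thirds across and one-third down:
x = 2 × 1046.4/3 ≈ 698; y = 1 × 7324.8/3 ≈ 2442.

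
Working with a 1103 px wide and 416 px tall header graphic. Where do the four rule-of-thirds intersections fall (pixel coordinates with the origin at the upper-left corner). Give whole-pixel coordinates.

One third of 1103 is 367.67; one third of 416 is 138.67.
Vertical third lines at x = 368 and x = 735; horizontal third lines at y = 139 and y = 277.

(368, 139), (735, 139), (368, 277), (735, 277)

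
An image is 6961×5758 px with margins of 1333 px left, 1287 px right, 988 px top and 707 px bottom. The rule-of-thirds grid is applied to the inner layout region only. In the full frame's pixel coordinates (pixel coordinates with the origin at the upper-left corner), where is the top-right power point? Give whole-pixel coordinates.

Content width = 6961 − 1333 − 1287 = 4341 px; content height = 5758 − 988 − 707 = 4063 px.
Top-right is two-thirds across and one-third down within the inner layout region.
x = 1333 + 2 × 4341/3 = 1333 + 2894.00 ≈ 4227
y = 988 + 1 × 4063/3 = 988 + 1354.33 ≈ 2342

(4227, 2342)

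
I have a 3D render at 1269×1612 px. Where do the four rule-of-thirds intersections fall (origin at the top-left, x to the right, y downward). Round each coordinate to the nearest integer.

(423, 537), (846, 537), (423, 1075), (846, 1075)

One third of 1269 is 423; one third of 1612 is 537.33.
Vertical third lines at x = 423 and x = 846; horizontal third lines at y = 537 and y = 1075.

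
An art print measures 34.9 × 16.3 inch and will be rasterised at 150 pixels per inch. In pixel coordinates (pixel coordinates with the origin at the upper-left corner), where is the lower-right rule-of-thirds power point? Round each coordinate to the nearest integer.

(3490, 1630)

In pixels the canvas is 34.9 × 150 = 5235 wide and 16.3 × 150 = 2445 tall.
The lower-right point is two-thirds across and two-thirds down:
x = 2 × 5235/3 ≈ 3490; y = 2 × 2445/3 ≈ 1630.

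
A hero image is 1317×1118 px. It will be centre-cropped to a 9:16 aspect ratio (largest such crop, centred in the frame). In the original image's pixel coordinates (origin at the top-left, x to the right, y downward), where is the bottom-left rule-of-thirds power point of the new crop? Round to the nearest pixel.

(554, 745)

1317/1118 > 9/16, so the 9:16 crop keeps the full height 1118 and trims width to 1118 × 9/16 = 628.88 px.
Left offset = (1317 − 628.88)/2 = 344.06 px; top offset = 0.
Bottom-left is one-third across and two-thirds down within the crop:
x = 344.06 + 1 × 628.88/3 ≈ 554; y = 0.00 + 2 × 1118.00/3 ≈ 745.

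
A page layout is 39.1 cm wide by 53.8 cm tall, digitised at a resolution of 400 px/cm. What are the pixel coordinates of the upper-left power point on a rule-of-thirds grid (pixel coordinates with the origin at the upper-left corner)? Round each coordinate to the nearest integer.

In pixels the canvas is 39.1 × 400 = 15640 wide and 53.8 × 400 = 21520 tall.
The upper-left point is one-third across and one-third down:
x = 1 × 15640/3 ≈ 5213; y = 1 × 21520/3 ≈ 7173.

x = 5213 px, y = 7173 px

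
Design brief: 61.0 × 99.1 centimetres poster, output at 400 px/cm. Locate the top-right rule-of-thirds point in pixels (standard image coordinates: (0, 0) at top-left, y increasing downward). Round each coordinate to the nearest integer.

In pixels the canvas is 61.0 × 400 = 24400 wide and 99.1 × 400 = 39640 tall.
The top-right point is two-thirds across and one-third down:
x = 2 × 24400/3 ≈ 16267; y = 1 × 39640/3 ≈ 13213.

(16267, 13213)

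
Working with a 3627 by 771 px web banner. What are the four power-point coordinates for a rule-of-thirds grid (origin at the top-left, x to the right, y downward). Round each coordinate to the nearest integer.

(1209, 257), (2418, 257), (1209, 514), (2418, 514)

One third of 3627 is 1209; one third of 771 is 257.
Vertical third lines at x = 1209 and x = 2418; horizontal third lines at y = 257 and y = 514.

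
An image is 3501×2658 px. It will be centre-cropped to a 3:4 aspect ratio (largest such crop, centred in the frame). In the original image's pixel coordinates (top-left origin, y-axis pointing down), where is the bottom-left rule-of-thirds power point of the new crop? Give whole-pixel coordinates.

3501/2658 > 3/4, so the 3:4 crop keeps the full height 2658 and trims width to 2658 × 3/4 = 1993.50 px.
Left offset = (3501 − 1993.50)/2 = 753.75 px; top offset = 0.
Bottom-left is one-third across and two-thirds down within the crop:
x = 753.75 + 1 × 1993.50/3 ≈ 1418; y = 0.00 + 2 × 2658.00/3 ≈ 1772.

(1418, 1772)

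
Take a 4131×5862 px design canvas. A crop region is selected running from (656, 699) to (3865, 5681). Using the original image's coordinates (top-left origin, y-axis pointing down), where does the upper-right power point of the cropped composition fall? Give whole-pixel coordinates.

Crop width = 3865 − 656 = 3209 px; one third is 1069.67 px.
Crop height = 5681 − 699 = 4982 px; one third is 1660.67 px.
The upper-right point is two-thirds across and one-third down within the crop:
x = 656 + 2 × 1069.67 ≈ 2795; y = 699 + 1 × 1660.67 ≈ 2360.

x = 2795 px, y = 2360 px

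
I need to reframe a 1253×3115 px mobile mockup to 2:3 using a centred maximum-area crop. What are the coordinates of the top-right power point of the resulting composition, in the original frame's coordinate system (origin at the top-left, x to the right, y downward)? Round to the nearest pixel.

1253/3115 < 2/3, so the 2:3 crop keeps the full width 1253 and trims height to 1253 × 3/2 = 1879.50 px.
Top offset = (3115 − 1879.50)/2 = 617.75 px; left offset = 0.
Top-right is two-thirds across and one-third down within the crop:
x = 0.00 + 2 × 1253.00/3 ≈ 835; y = 617.75 + 1 × 1879.50/3 ≈ 1244.

(835, 1244)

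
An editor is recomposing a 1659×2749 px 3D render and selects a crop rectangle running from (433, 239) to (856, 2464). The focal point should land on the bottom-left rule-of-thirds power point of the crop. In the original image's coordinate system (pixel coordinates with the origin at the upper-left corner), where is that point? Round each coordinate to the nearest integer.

(574, 1722)

Crop width = 856 − 433 = 423 px; one third is 141.00 px.
Crop height = 2464 − 239 = 2225 px; one third is 741.67 px.
The bottom-left point is one-third across and two-thirds down within the crop:
x = 433 + 1 × 141.00 ≈ 574; y = 239 + 2 × 741.67 ≈ 1722.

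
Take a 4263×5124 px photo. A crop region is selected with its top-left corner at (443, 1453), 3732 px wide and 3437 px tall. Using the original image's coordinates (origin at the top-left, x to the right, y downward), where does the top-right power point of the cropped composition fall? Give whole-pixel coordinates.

(2931, 2599)

One third of the crop width 3732 is 1244.00 px.
One third of the crop height 3437 is 1145.67 px.
The top-right point is two-thirds across and one-third down within the crop:
x = 443 + 2 × 1244.00 ≈ 2931; y = 1453 + 1 × 1145.67 ≈ 2599.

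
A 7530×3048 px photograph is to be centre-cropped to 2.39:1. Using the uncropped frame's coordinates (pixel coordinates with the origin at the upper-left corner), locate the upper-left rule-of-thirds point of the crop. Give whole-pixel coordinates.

7530/3048 > 2.39/1, so the 2.39:1 crop keeps the full height 3048 and trims width to 3048 × 2.39/1 = 7284.72 px.
Left offset = (7530 − 7284.72)/2 = 122.64 px; top offset = 0.
Upper-left is one-third across and one-third down within the crop:
x = 122.64 + 1 × 7284.72/3 ≈ 2551; y = 0.00 + 1 × 3048.00/3 ≈ 1016.

x = 2551 px, y = 1016 px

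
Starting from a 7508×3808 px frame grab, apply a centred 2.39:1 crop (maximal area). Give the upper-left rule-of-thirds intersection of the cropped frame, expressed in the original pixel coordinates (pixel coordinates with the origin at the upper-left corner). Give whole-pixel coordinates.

7508/3808 < 2.39/1, so the 2.39:1 crop keeps the full width 7508 and trims height to 7508 × 1/2.39 = 3141.42 px.
Top offset = (3808 − 3141.42)/2 = 333.29 px; left offset = 0.
Upper-left is one-third across and one-third down within the crop:
x = 0.00 + 1 × 7508.00/3 ≈ 2503; y = 333.29 + 1 × 3141.42/3 ≈ 1380.

x = 2503 px, y = 1380 px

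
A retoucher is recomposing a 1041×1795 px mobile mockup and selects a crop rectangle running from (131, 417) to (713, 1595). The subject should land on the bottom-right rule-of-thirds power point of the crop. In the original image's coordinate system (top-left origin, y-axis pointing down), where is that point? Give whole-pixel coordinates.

Crop width = 713 − 131 = 582 px; one third is 194.00 px.
Crop height = 1595 − 417 = 1178 px; one third is 392.67 px.
The bottom-right point is two-thirds across and two-thirds down within the crop:
x = 131 + 2 × 194.00 ≈ 519; y = 417 + 2 × 392.67 ≈ 1202.

x = 519 px, y = 1202 px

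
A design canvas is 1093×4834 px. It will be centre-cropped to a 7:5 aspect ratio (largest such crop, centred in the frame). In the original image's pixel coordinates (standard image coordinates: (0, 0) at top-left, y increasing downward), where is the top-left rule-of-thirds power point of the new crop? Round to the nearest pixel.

(364, 2287)

1093/4834 < 7/5, so the 7:5 crop keeps the full width 1093 and trims height to 1093 × 5/7 = 780.71 px.
Top offset = (4834 − 780.71)/2 = 2026.64 px; left offset = 0.
Top-left is one-third across and one-third down within the crop:
x = 0.00 + 1 × 1093.00/3 ≈ 364; y = 2026.64 + 1 × 780.71/3 ≈ 2287.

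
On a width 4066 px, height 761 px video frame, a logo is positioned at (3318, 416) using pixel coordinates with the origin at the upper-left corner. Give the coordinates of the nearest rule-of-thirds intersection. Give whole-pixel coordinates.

x = 2711 px, y = 507 px

Third lines: x ∈ {1355, 2711}, y ∈ {254, 507}.
3318 is closer to x = 2711; 416 is closer to y = 507.
So the nearest intersection is the lower-right power point.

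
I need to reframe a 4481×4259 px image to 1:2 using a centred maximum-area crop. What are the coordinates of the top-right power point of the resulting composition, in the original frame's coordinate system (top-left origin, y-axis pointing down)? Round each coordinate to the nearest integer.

x = 2595 px, y = 1420 px

4481/4259 > 1/2, so the 1:2 crop keeps the full height 4259 and trims width to 4259 × 1/2 = 2129.50 px.
Left offset = (4481 − 2129.50)/2 = 1175.75 px; top offset = 0.
Top-right is two-thirds across and one-third down within the crop:
x = 1175.75 + 2 × 2129.50/3 ≈ 2595; y = 0.00 + 1 × 4259.00/3 ≈ 1420.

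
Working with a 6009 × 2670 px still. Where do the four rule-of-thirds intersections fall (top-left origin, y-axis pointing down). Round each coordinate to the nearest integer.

One third of 6009 is 2003; one third of 2670 is 890.
Vertical third lines at x = 2003 and x = 4006; horizontal third lines at y = 890 and y = 1780.

(2003, 890), (4006, 890), (2003, 1780), (4006, 1780)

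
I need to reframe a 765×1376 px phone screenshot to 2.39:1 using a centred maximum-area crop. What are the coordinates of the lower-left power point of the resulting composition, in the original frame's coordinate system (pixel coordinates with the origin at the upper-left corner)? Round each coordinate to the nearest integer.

765/1376 < 2.39/1, so the 2.39:1 crop keeps the full width 765 and trims height to 765 × 1/2.39 = 320.08 px.
Top offset = (1376 − 320.08)/2 = 527.96 px; left offset = 0.
Lower-left is one-third across and two-thirds down within the crop:
x = 0.00 + 1 × 765.00/3 ≈ 255; y = 527.96 + 2 × 320.08/3 ≈ 741.

(255, 741)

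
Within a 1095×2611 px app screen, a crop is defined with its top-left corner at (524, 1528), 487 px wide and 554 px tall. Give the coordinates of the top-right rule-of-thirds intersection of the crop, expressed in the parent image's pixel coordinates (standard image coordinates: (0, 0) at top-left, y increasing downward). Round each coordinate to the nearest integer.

One third of the crop width 487 is 162.33 px.
One third of the crop height 554 is 184.67 px.
The top-right point is two-thirds across and one-third down within the crop:
x = 524 + 2 × 162.33 ≈ 849; y = 1528 + 1 × 184.67 ≈ 1713.

(849, 1713)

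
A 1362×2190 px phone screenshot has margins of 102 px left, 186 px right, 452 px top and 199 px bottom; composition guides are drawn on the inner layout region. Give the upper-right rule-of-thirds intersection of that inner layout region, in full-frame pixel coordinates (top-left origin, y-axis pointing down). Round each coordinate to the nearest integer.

Content width = 1362 − 102 − 186 = 1074 px; content height = 2190 − 452 − 199 = 1539 px.
Upper-right is two-thirds across and one-third down within the inner layout region.
x = 102 + 2 × 1074/3 = 102 + 716.00 ≈ 818
y = 452 + 1 × 1539/3 = 452 + 513.00 ≈ 965

(818, 965)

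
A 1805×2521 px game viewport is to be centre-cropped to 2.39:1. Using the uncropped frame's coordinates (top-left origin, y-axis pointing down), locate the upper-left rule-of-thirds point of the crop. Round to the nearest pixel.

x = 602 px, y = 1135 px

1805/2521 < 2.39/1, so the 2.39:1 crop keeps the full width 1805 and trims height to 1805 × 1/2.39 = 755.23 px.
Top offset = (2521 − 755.23)/2 = 882.88 px; left offset = 0.
Upper-left is one-third across and one-third down within the crop:
x = 0.00 + 1 × 1805.00/3 ≈ 602; y = 882.88 + 1 × 755.23/3 ≈ 1135.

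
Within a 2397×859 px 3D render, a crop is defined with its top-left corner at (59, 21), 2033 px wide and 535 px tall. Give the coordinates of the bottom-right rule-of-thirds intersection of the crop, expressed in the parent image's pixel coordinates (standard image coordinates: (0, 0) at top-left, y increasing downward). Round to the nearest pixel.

x = 1414 px, y = 378 px

One third of the crop width 2033 is 677.67 px.
One third of the crop height 535 is 178.33 px.
The bottom-right point is two-thirds across and two-thirds down within the crop:
x = 59 + 2 × 677.67 ≈ 1414; y = 21 + 2 × 178.33 ≈ 378.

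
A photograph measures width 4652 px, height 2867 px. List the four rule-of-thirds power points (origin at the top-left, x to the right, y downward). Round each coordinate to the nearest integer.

(1551, 956), (3101, 956), (1551, 1911), (3101, 1911)

One third of 4652 is 1550.67; one third of 2867 is 955.67.
Vertical third lines at x = 1551 and x = 3101; horizontal third lines at y = 956 and y = 1911.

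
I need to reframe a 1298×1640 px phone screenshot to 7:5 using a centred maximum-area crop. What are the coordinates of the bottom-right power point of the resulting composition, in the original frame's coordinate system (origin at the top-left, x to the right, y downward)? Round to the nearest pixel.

1298/1640 < 7/5, so the 7:5 crop keeps the full width 1298 and trims height to 1298 × 5/7 = 927.14 px.
Top offset = (1640 − 927.14)/2 = 356.43 px; left offset = 0.
Bottom-right is two-thirds across and two-thirds down within the crop:
x = 0.00 + 2 × 1298.00/3 ≈ 865; y = 356.43 + 2 × 927.14/3 ≈ 975.

(865, 975)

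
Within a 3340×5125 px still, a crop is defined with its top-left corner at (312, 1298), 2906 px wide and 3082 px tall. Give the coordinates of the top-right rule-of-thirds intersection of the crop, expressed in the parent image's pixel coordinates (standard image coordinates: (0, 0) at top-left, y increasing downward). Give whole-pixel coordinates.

One third of the crop width 2906 is 968.67 px.
One third of the crop height 3082 is 1027.33 px.
The top-right point is two-thirds across and one-third down within the crop:
x = 312 + 2 × 968.67 ≈ 2249; y = 1298 + 1 × 1027.33 ≈ 2325.

(2249, 2325)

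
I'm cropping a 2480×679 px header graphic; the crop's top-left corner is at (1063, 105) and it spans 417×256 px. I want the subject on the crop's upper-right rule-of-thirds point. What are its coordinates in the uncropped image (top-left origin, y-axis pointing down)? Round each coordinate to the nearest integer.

x = 1341 px, y = 190 px

One third of the crop width 417 is 139.00 px.
One third of the crop height 256 is 85.33 px.
The upper-right point is two-thirds across and one-third down within the crop:
x = 1063 + 2 × 139.00 ≈ 1341; y = 105 + 1 × 85.33 ≈ 190.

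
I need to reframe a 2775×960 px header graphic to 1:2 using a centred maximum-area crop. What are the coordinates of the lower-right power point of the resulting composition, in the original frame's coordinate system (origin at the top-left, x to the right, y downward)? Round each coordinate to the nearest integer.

x = 1468 px, y = 640 px

2775/960 > 1/2, so the 1:2 crop keeps the full height 960 and trims width to 960 × 1/2 = 480.00 px.
Left offset = (2775 − 480.00)/2 = 1147.50 px; top offset = 0.
Lower-right is two-thirds across and two-thirds down within the crop:
x = 1147.50 + 2 × 480.00/3 ≈ 1468; y = 0.00 + 2 × 960.00/3 ≈ 640.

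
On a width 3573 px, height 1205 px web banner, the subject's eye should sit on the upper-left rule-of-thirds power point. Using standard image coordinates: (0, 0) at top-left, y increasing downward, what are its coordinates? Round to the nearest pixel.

x = 1191 px, y = 402 px

The upper-left point sits one-third of the way across and one-third of the way down.
x = 1 × 3573/3 ≈ 1191; y = 1 × 1205/3 ≈ 402.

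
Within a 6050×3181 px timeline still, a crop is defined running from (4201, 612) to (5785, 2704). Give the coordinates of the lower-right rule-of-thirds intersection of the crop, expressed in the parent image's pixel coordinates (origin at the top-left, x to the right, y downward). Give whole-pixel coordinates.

Crop width = 5785 − 4201 = 1584 px; one third is 528.00 px.
Crop height = 2704 − 612 = 2092 px; one third is 697.33 px.
The lower-right point is two-thirds across and two-thirds down within the crop:
x = 4201 + 2 × 528.00 ≈ 5257; y = 612 + 2 × 697.33 ≈ 2007.

(5257, 2007)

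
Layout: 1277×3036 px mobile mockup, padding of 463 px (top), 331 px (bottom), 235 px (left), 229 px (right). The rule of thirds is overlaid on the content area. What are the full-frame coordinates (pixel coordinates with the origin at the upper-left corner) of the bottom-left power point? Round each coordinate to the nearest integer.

x = 506 px, y = 1958 px

Content width = 1277 − 235 − 229 = 813 px; content height = 3036 − 463 − 331 = 2242 px.
Bottom-left is one-third across and two-thirds down within the content area.
x = 235 + 1 × 813/3 = 235 + 271.00 ≈ 506
y = 463 + 2 × 2242/3 = 463 + 1494.67 ≈ 1958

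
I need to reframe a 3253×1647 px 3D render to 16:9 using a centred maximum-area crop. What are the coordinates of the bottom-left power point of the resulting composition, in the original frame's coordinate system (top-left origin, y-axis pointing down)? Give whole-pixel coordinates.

(1139, 1098)

3253/1647 > 16/9, so the 16:9 crop keeps the full height 1647 and trims width to 1647 × 16/9 = 2928.00 px.
Left offset = (3253 − 2928.00)/2 = 162.50 px; top offset = 0.
Bottom-left is one-third across and two-thirds down within the crop:
x = 162.50 + 1 × 2928.00/3 ≈ 1139; y = 0.00 + 2 × 1647.00/3 ≈ 1098.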